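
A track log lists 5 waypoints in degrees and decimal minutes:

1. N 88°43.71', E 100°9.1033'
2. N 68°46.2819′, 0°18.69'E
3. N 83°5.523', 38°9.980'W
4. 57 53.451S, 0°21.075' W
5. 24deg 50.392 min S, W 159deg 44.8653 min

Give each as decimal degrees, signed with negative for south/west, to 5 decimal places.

Point 1:
  φ: 88 + 43.71/60 = 88.728500
  N → positive
  Longitude: 9.1033′ = 0.151722°; total 100.151722
  E ⇒ keep positive
Point 2:
  φ: 46.2819′ = 0.771365°; total 68.771365
  N ⇒ keep positive
  λ: 0 + 18.69/60 = 0.311500
  E ⇒ keep positive
Point 3:
  φ: 5.523′ = 0.092050°; total 83.092050
  N ⇒ keep positive
  Longitude: 38 + 9.98/60 = 38.166333
  hemisphere W, so the sign is −
Point 4:
  Latitude: 57 + 53.451/60 = 57.890850
  S ⇒ negate
  Longitude: 21.075′ = 0.351250°; total 0.351250
  W ⇒ negate
Point 5:
  Lat: 50.392′ = 0.839867°; total 24.839867
  S ⇒ negate
  λ: 159 + 44.8653/60 = 159.747755
  W ⇒ negate

1. 88.72850, 100.15172
2. 68.77137, 0.31150
3. 83.09205, -38.16633
4. -57.89085, -0.35125
5. -24.83987, -159.74776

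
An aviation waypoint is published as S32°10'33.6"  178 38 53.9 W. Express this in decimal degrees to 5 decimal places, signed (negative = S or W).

-32.17600, -178.64831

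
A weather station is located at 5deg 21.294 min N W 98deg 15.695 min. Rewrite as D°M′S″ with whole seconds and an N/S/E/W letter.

Latitude: fractional minutes 0.29400 × 60 = 17.64″
λ: 15.69500′ → 15′ and 0.69500 × 60 = 41.70″

5°21′18″ N, 98°15′42″ W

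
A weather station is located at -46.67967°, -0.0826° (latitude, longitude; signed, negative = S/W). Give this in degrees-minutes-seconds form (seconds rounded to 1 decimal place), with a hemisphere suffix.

Latitude is negative → S; |value| = 46.679670
Lat: 0.679670° → 40.78020′; 0.78020 × 60 = 46.812″
Longitude is negative → W; |value| = 0.082600
Longitude: 0.082600° → 4.95600′; 0.95600 × 60 = 57.360″

46°40′46.8″ S, 0°04′57.4″ W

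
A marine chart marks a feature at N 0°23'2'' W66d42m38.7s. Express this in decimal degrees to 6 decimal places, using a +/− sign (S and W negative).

Lat: 23′ + 2″ = 23.03333′; 0 + 23.03333/60 = 0.3838889
N → positive
Longitude: 66 + 42/60 + 38.7/3600 = 66.7107500
W ⇒ negate

0.383889, -66.710750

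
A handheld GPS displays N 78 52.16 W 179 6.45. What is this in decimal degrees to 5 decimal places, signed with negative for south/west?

78.86933, -179.10750

Latitude: 78 + 52.16/60 = 78.869333
N ⇒ keep positive
Lon: 6.45′ = 0.107500°; total 179.107500
hemisphere W, so the sign is −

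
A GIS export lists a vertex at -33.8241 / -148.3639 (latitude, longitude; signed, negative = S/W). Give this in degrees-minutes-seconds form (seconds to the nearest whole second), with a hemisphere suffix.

33°49′27″ S, 148°21′50″ W

Latitude is negative → S; |value| = 33.824100
φ: whole degrees 33; 49.44600′ → 49′ and 26.76″
Longitude is negative → W; |value| = 148.363900
Lon: 0.363900° → 21.83400′; 0.83400 × 60 = 50.04″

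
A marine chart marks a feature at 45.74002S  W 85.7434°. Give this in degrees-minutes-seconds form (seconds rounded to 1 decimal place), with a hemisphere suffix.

45°44′24.1″ S, 85°44′36.2″ W

Lat: 0.740020° → 44.40120′; 0.40120 × 60 = 24.072″
Longitude: 0.743400 × 60 = 44.60400′ → 44′, remainder × 60 = 36.240″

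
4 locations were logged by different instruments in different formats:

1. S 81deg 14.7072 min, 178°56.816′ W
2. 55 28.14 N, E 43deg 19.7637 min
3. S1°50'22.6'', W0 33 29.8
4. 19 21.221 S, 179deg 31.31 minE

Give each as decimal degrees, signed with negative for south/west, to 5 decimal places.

1. -81.24512, -178.94693
2. 55.46900, 43.32940
3. -1.83961, -0.55828
4. -19.35368, 179.52183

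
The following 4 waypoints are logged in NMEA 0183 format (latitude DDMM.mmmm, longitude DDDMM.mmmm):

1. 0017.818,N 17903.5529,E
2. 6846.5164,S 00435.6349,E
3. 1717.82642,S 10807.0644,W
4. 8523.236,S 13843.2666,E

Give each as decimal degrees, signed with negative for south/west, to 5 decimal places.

Point 1:
  φ: split at 2 digits → 00° and 17.818′; 0 + 17.818/60 = 0.296967
  N → positive
  λ: split at 3 digits → 179° and 3.5529′; 179 + 3.5529/60 = 179.059215
  E ⇒ keep positive
Point 2:
  φ: split at 2 digits → 68° and 46.5164′; 68 + 46.5164/60 = 68.775273
  S ⇒ negate
  Lon: split at 3 digits → 004° and 35.6349′; 4 + 35.6349/60 = 4.593915
  E → positive
Point 3:
  Latitude: split at 2 digits → 17° and 17.82642′; 17 + 17.82642/60 = 17.297107
  S ⇒ negate
  Lon: degrees = first 3 digits = 108, minutes = 7.0644; 108 + 7.0644/60 = 108.117740
  hemisphere W, so the sign is −
Point 4:
  Latitude: degrees = first 2 digits = 85, minutes = 23.236; 85 + 23.236/60 = 85.387267
  S ⇒ negate
  λ: split at 3 digits → 138° and 43.2666′; 138 + 43.2666/60 = 138.721110
  E → positive

1. 0.29697, 179.05922
2. -68.77527, 4.59392
3. -17.29711, -108.11774
4. -85.38727, 138.72111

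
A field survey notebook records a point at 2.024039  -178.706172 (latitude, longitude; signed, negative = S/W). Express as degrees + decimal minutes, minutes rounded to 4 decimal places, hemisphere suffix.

2° 1.4423′ N, 178° 42.3703′ W

Lat: fractional part 0.024039 → 1.442340 minutes
Longitude is negative → W; |value| = 178.706172
Lon: fractional part 0.706172 → 42.370320 minutes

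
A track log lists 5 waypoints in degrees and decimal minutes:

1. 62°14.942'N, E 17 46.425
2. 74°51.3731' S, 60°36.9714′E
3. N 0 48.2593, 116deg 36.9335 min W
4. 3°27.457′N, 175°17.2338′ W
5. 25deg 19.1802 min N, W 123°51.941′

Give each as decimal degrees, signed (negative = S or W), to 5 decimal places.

Point 1:
  φ: 62 + 14.942/60 = 62.249033
  N → positive
  λ: 46.425′ = 0.773750°; total 17.773750
  E → positive
Point 2:
  Lat: 51.3731′ = 0.856218°; total 74.856218
  S → negative
  λ: 60 + 36.9714/60 = 60.616190
  E ⇒ keep positive
Point 3:
  Lat: 48.2593′ = 0.804322°; total 0.804322
  N ⇒ keep positive
  Longitude: 116 + 36.9335/60 = 116.615558
  hemisphere W, so the sign is −
Point 4:
  Latitude: 27.457′ = 0.457617°; total 3.457617
  N → positive
  Longitude: 175 + 17.2338/60 = 175.287230
  W → negative
Point 5:
  Latitude: 25 + 19.1802/60 = 25.319670
  N → positive
  λ: 51.941′ = 0.865683°; total 123.865683
  W ⇒ negate

1. 62.24903, 17.77375
2. -74.85622, 60.61619
3. 0.80432, -116.61556
4. 3.45762, -175.28723
5. 25.31967, -123.86568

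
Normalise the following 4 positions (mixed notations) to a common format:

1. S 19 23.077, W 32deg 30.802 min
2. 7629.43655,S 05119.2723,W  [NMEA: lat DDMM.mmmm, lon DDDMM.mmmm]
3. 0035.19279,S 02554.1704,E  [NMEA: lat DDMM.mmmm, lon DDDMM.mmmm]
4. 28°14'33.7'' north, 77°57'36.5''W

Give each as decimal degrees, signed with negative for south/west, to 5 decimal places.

Point 1:
  Latitude: 19 + 23.077/60 = 19.384617
  S → negative
  λ: 30.802′ = 0.513367°; total 32.513367
  hemisphere W, so the sign is −
Point 2:
  Lat: split at 2 digits → 76° and 29.43655′; 76 + 29.43655/60 = 76.490609
  S → negative
  λ: degrees = first 3 digits = 51, minutes = 19.2723; 51 + 19.2723/60 = 51.321205
  hemisphere W, so the sign is −
Point 3:
  Latitude: split at 2 digits → 00° and 35.19279′; 0 + 35.19279/60 = 0.586547
  S ⇒ negate
  λ: degrees = first 3 digits = 25, minutes = 54.1704; 25 + 54.1704/60 = 25.902840
  E ⇒ keep positive
Point 4:
  φ: 28 + 14/60 + 33.7/3600 = 28.242694
  N → positive
  Longitude: 57′ + 36.5″ = 57.60833′; 77 + 57.60833/60 = 77.960139
  hemisphere W, so the sign is −

1. -19.38462, -32.51337
2. -76.49061, -51.32121
3. -0.58655, 25.90284
4. 28.24269, -77.96014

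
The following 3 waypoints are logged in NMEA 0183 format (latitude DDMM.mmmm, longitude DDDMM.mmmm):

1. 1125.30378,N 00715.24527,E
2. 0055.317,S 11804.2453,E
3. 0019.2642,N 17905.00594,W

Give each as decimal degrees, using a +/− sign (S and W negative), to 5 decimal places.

1. 11.42173, 7.25409
2. -0.92195, 118.07076
3. 0.32107, -179.08343

Point 1:
  φ: split at 2 digits → 11° and 25.30378′; 11 + 25.30378/60 = 11.421730
  N ⇒ keep positive
  Longitude: split at 3 digits → 007° and 15.24527′; 7 + 15.24527/60 = 7.254088
  E → positive
Point 2:
  φ: degrees = first 2 digits = 0, minutes = 55.317; 0 + 55.317/60 = 0.921950
  S → negative
  λ: split at 3 digits → 118° and 4.2453′; 118 + 4.2453/60 = 118.070755
  E ⇒ keep positive
Point 3:
  φ: split at 2 digits → 00° and 19.2642′; 0 + 19.2642/60 = 0.321070
  N → positive
  λ: degrees = first 3 digits = 179, minutes = 5.00594; 179 + 5.00594/60 = 179.083432
  W → negative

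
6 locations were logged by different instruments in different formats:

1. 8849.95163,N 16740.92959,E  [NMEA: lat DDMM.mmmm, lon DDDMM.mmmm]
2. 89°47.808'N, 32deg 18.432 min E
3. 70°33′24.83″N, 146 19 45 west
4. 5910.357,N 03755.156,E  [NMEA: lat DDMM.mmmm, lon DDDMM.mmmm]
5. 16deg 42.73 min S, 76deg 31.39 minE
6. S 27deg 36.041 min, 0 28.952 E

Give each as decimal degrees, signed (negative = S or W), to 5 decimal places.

Point 1:
  Latitude: split at 2 digits → 88° and 49.95163′; 88 + 49.95163/60 = 88.832527
  N → positive
  Lon: degrees = first 3 digits = 167, minutes = 40.92959; 167 + 40.92959/60 = 167.682160
  E → positive
Point 2:
  Latitude: 47.808′ = 0.796800°; total 89.796800
  N ⇒ keep positive
  Lon: 18.432′ = 0.307200°; total 32.307200
  E → positive
Point 3:
  φ: 70 + 33/60 + 24.83/3600 = 70.556897
  N ⇒ keep positive
  λ: 146° + 19/60 + 45/3600 = 146 + 0.316667 + 0.012500 = 146.329167
  hemisphere W, so the sign is −
Point 4:
  Latitude: split at 2 digits → 59° and 10.357′; 59 + 10.357/60 = 59.172617
  N → positive
  Lon: split at 3 digits → 037° and 55.156′; 37 + 55.156/60 = 37.919267
  E → positive
Point 5:
  Latitude: 16 + 42.73/60 = 16.712167
  S → negative
  Lon: 31.39′ = 0.523167°; total 76.523167
  E ⇒ keep positive
Point 6:
  Lat: 36.041′ = 0.600683°; total 27.600683
  S ⇒ negate
  λ: 0 + 28.952/60 = 0.482533
  E ⇒ keep positive

1. 88.83253, 167.68216
2. 89.79680, 32.30720
3. 70.55690, -146.32917
4. 59.17262, 37.91927
5. -16.71217, 76.52317
6. -27.60068, 0.48253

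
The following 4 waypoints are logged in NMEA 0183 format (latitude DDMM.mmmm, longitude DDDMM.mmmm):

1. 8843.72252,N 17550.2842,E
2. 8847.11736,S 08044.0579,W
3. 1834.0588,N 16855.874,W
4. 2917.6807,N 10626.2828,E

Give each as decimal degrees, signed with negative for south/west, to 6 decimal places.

Point 1:
  Latitude: split at 2 digits → 88° and 43.72252′; 88 + 43.72252/60 = 88.7287087
  N ⇒ keep positive
  Longitude: split at 3 digits → 175° and 50.2842′; 175 + 50.2842/60 = 175.8380700
  E → positive
Point 2:
  φ: split at 2 digits → 88° and 47.11736′; 88 + 47.11736/60 = 88.7852893
  hemisphere S, so the sign is −
  Longitude: degrees = first 3 digits = 80, minutes = 44.0579; 80 + 44.0579/60 = 80.7342983
  W ⇒ negate
Point 3:
  φ: degrees = first 2 digits = 18, minutes = 34.0588; 18 + 34.0588/60 = 18.5676467
  N ⇒ keep positive
  Longitude: degrees = first 3 digits = 168, minutes = 55.874; 168 + 55.874/60 = 168.9312333
  hemisphere W, so the sign is −
Point 4:
  Latitude: split at 2 digits → 29° and 17.6807′; 29 + 17.6807/60 = 29.2946783
  N ⇒ keep positive
  Longitude: degrees = first 3 digits = 106, minutes = 26.2828; 106 + 26.2828/60 = 106.4380467
  E → positive

1. 88.728709, 175.838070
2. -88.785289, -80.734298
3. 18.567647, -168.931233
4. 29.294678, 106.438047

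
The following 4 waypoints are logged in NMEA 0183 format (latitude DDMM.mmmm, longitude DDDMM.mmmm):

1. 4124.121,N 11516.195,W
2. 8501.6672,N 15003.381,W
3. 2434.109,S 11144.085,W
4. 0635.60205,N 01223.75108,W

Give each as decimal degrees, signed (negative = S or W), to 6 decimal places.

1. 41.402017, -115.269917
2. 85.027787, -150.056350
3. -24.568483, -111.734750
4. 6.593368, -12.395851

Point 1:
  Lat: split at 2 digits → 41° and 24.121′; 41 + 24.121/60 = 41.4020167
  N → positive
  Longitude: degrees = first 3 digits = 115, minutes = 16.195; 115 + 16.195/60 = 115.2699167
  W ⇒ negate
Point 2:
  Latitude: degrees = first 2 digits = 85, minutes = 1.6672; 85 + 1.6672/60 = 85.0277867
  N → positive
  Longitude: split at 3 digits → 150° and 3.381′; 150 + 3.381/60 = 150.0563500
  W ⇒ negate
Point 3:
  φ: split at 2 digits → 24° and 34.109′; 24 + 34.109/60 = 24.5684833
  hemisphere S, so the sign is −
  Lon: split at 3 digits → 111° and 44.085′; 111 + 44.085/60 = 111.7347500
  hemisphere W, so the sign is −
Point 4:
  φ: split at 2 digits → 06° and 35.60205′; 6 + 35.60205/60 = 6.5933675
  N → positive
  λ: split at 3 digits → 012° and 23.75108′; 12 + 23.75108/60 = 12.3958513
  hemisphere W, so the sign is −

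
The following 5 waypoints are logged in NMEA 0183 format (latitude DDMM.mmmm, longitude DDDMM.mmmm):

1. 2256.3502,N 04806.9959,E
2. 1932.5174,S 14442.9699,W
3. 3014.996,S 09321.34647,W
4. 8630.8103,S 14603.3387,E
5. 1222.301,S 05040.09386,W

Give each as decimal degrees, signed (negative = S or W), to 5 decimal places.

Point 1:
  Lat: degrees = first 2 digits = 22, minutes = 56.3502; 22 + 56.3502/60 = 22.939170
  N ⇒ keep positive
  λ: degrees = first 3 digits = 48, minutes = 6.9959; 48 + 6.9959/60 = 48.116598
  E ⇒ keep positive
Point 2:
  Lat: split at 2 digits → 19° and 32.5174′; 19 + 32.5174/60 = 19.541957
  S → negative
  λ: split at 3 digits → 144° and 42.9699′; 144 + 42.9699/60 = 144.716165
  W → negative
Point 3:
  Latitude: split at 2 digits → 30° and 14.996′; 30 + 14.996/60 = 30.249933
  hemisphere S, so the sign is −
  Lon: degrees = first 3 digits = 93, minutes = 21.34647; 93 + 21.34647/60 = 93.355775
  W → negative
Point 4:
  φ: degrees = first 2 digits = 86, minutes = 30.8103; 86 + 30.8103/60 = 86.513505
  S → negative
  Longitude: split at 3 digits → 146° and 3.3387′; 146 + 3.3387/60 = 146.055645
  E → positive
Point 5:
  Latitude: split at 2 digits → 12° and 22.301′; 12 + 22.301/60 = 12.371683
  S ⇒ negate
  λ: split at 3 digits → 050° and 40.09386′; 50 + 40.09386/60 = 50.668231
  W ⇒ negate

1. 22.93917, 48.11660
2. -19.54196, -144.71617
3. -30.24993, -93.35577
4. -86.51351, 146.05565
5. -12.37168, -50.66823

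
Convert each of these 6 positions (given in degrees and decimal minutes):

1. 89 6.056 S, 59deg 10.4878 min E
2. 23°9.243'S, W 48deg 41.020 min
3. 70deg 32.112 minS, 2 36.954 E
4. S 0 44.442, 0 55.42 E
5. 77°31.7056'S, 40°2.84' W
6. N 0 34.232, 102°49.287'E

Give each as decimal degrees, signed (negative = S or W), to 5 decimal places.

1. -89.10093, 59.17480
2. -23.15405, -48.68367
3. -70.53520, 2.61590
4. -0.74070, 0.92367
5. -77.52843, -40.04733
6. 0.57053, 102.82145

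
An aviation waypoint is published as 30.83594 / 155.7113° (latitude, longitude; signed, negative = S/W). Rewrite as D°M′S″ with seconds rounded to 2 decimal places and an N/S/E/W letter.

30°50′9.38″ N, 155°42′40.68″ E

Latitude: 0.835940 × 60 = 50.15640′ → 50′, remainder × 60 = 9.3840″
Longitude: whole degrees 155; 42.67800′ → 42′ and 40.6800″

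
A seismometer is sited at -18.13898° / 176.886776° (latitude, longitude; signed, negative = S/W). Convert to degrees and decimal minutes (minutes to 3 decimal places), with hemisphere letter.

Latitude is negative → S; |value| = 18.138980
Latitude: minutes = (18.138980 − 18) × 60 = 8.33880
Longitude: 176° + 0.886776 × 60 = 176° 53.20656′

18° 8.339′ S, 176° 53.207′ E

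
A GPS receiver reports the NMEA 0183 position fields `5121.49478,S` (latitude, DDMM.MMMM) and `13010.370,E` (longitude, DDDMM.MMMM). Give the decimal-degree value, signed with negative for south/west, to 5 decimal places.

-51.35825, 130.17283

φ: degrees = first 2 digits = 51, minutes = 21.49478; 51 + 21.49478/60 = 51.358246
S → negative
Lon: degrees = first 3 digits = 130, minutes = 10.37; 130 + 10.37/60 = 130.172833
E → positive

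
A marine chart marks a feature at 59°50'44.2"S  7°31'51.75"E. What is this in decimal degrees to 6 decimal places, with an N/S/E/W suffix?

59.845611° S, 7.531042° E

φ: 59° + 50/60 + 44.2/3600 = 59 + 0.833333 + 0.012278 = 59.8456111
Lon: 7 + 31/60 + 51.75/3600 = 7.5310417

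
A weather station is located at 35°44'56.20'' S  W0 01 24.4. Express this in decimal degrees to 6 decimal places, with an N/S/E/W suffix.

35.748944° S, 0.023444° W

Lat: 35 + 44/60 + 56.2/3600 = 35.7489444
Longitude: 0 + 1/60 + 24.4/3600 = 0.0234444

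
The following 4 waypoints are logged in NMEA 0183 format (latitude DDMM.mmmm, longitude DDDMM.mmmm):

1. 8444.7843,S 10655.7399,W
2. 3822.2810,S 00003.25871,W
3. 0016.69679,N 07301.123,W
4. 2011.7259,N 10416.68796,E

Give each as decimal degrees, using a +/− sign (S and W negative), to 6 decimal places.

Point 1:
  φ: degrees = first 2 digits = 84, minutes = 44.7843; 84 + 44.7843/60 = 84.7464050
  S → negative
  λ: split at 3 digits → 106° and 55.7399′; 106 + 55.7399/60 = 106.9289983
  hemisphere W, so the sign is −
Point 2:
  φ: split at 2 digits → 38° and 22.281′; 38 + 22.281/60 = 38.3713500
  hemisphere S, so the sign is −
  Longitude: split at 3 digits → 000° and 3.25871′; 0 + 3.25871/60 = 0.0543118
  W ⇒ negate
Point 3:
  Lat: degrees = first 2 digits = 0, minutes = 16.69679; 0 + 16.69679/60 = 0.2782798
  N ⇒ keep positive
  Lon: degrees = first 3 digits = 73, minutes = 1.123; 73 + 1.123/60 = 73.0187167
  W → negative
Point 4:
  Latitude: split at 2 digits → 20° and 11.7259′; 20 + 11.7259/60 = 20.1954317
  N → positive
  Lon: degrees = first 3 digits = 104, minutes = 16.68796; 104 + 16.68796/60 = 104.2781327
  E ⇒ keep positive

1. -84.746405, -106.928998
2. -38.371350, -0.054312
3. 0.278280, -73.018717
4. 20.195432, 104.278133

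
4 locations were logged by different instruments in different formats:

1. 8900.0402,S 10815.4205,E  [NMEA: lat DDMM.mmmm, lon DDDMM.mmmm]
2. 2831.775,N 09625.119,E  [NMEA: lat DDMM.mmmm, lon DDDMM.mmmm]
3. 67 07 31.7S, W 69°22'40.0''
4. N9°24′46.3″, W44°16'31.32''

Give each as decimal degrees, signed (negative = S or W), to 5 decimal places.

Point 1:
  Lat: split at 2 digits → 89° and 0.0402′; 89 + 0.0402/60 = 89.000670
  S ⇒ negate
  Longitude: degrees = first 3 digits = 108, minutes = 15.4205; 108 + 15.4205/60 = 108.257008
  E ⇒ keep positive
Point 2:
  φ: split at 2 digits → 28° and 31.775′; 28 + 31.775/60 = 28.529583
  N ⇒ keep positive
  λ: degrees = first 3 digits = 96, minutes = 25.119; 96 + 25.119/60 = 96.418650
  E ⇒ keep positive
Point 3:
  Latitude: 67 + 7/60 + 31.7/3600 = 67.125472
  S ⇒ negate
  Longitude: 69° + 22/60 + 40/3600 = 69 + 0.366667 + 0.011111 = 69.377778
  hemisphere W, so the sign is −
Point 4:
  Latitude: 9° + 24/60 + 46.3/3600 = 9 + 0.400000 + 0.012861 = 9.412861
  N → positive
  λ: 44° + 16/60 + 31.32/3600 = 44 + 0.266667 + 0.008700 = 44.275367
  W → negative

1. -89.00067, 108.25701
2. 28.52958, 96.41865
3. -67.12547, -69.37778
4. 9.41286, -44.27537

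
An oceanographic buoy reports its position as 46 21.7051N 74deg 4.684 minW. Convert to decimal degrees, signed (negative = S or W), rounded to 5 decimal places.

Lat: 21.7051′ = 0.361752°; total 46.361752
N → positive
λ: 4.684′ = 0.078067°; total 74.078067
W → negative

46.36175, -74.07807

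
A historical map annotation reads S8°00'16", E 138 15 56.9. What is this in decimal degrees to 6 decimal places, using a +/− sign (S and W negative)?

Lat: 8° + 0/60 + 16/3600 = 8 + 0.000000 + 0.004444 = 8.0044444
S ⇒ negate
Longitude: 138 + 15/60 + 56.9/3600 = 138.2658056
E ⇒ keep positive

-8.004444, 138.265806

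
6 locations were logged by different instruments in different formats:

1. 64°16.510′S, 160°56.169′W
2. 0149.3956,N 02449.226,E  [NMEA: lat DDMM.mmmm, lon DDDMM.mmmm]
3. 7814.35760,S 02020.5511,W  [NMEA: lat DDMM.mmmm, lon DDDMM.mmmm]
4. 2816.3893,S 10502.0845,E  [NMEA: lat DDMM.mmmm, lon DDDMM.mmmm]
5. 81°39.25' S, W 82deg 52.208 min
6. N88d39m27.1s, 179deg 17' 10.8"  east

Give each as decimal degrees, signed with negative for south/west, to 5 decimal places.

Point 1:
  Latitude: 64 + 16.51/60 = 64.275167
  hemisphere S, so the sign is −
  Lon: 56.169′ = 0.936150°; total 160.936150
  W → negative
Point 2:
  Latitude: split at 2 digits → 01° and 49.3956′; 1 + 49.3956/60 = 1.823260
  N → positive
  λ: degrees = first 3 digits = 24, minutes = 49.226; 24 + 49.226/60 = 24.820433
  E ⇒ keep positive
Point 3:
  φ: degrees = first 2 digits = 78, minutes = 14.3576; 78 + 14.3576/60 = 78.239293
  S → negative
  Lon: split at 3 digits → 020° and 20.5511′; 20 + 20.5511/60 = 20.342518
  hemisphere W, so the sign is −
Point 4:
  φ: degrees = first 2 digits = 28, minutes = 16.3893; 28 + 16.3893/60 = 28.273155
  S ⇒ negate
  Longitude: degrees = first 3 digits = 105, minutes = 2.0845; 105 + 2.0845/60 = 105.034742
  E ⇒ keep positive
Point 5:
  Lat: 39.25′ = 0.654167°; total 81.654167
  hemisphere S, so the sign is −
  λ: 82 + 52.208/60 = 82.870133
  hemisphere W, so the sign is −
Point 6:
  φ: 88 + 39/60 + 27.1/3600 = 88.657528
  N → positive
  Longitude: 179° + 17/60 + 10.8/3600 = 179 + 0.283333 + 0.003000 = 179.286333
  E ⇒ keep positive

1. -64.27517, -160.93615
2. 1.82326, 24.82043
3. -78.23929, -20.34252
4. -28.27316, 105.03474
5. -81.65417, -82.87013
6. 88.65753, 179.28633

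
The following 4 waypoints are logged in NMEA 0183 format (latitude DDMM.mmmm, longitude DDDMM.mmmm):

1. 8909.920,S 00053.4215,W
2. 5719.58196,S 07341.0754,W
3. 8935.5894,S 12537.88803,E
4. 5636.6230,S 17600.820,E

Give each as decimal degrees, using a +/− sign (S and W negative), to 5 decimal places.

1. -89.16533, -0.89036
2. -57.32637, -73.68459
3. -89.59316, 125.63147
4. -56.61038, 176.01367

Point 1:
  Latitude: degrees = first 2 digits = 89, minutes = 9.92; 89 + 9.92/60 = 89.165333
  S → negative
  Longitude: degrees = first 3 digits = 0, minutes = 53.4215; 0 + 53.4215/60 = 0.890358
  W → negative
Point 2:
  Lat: split at 2 digits → 57° and 19.58196′; 57 + 19.58196/60 = 57.326366
  S → negative
  Lon: split at 3 digits → 073° and 41.0754′; 73 + 41.0754/60 = 73.684590
  W → negative
Point 3:
  Latitude: degrees = first 2 digits = 89, minutes = 35.5894; 89 + 35.5894/60 = 89.593157
  S → negative
  λ: split at 3 digits → 125° and 37.88803′; 125 + 37.88803/60 = 125.631467
  E → positive
Point 4:
  φ: split at 2 digits → 56° and 36.623′; 56 + 36.623/60 = 56.610383
  S → negative
  Longitude: split at 3 digits → 176° and 0.82′; 176 + 0.82/60 = 176.013667
  E → positive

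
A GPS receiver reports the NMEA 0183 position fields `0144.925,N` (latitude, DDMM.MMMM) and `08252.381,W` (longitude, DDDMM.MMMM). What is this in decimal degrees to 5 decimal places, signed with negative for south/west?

φ: degrees = first 2 digits = 1, minutes = 44.925; 1 + 44.925/60 = 1.748750
N → positive
Longitude: split at 3 digits → 082° and 52.381′; 82 + 52.381/60 = 82.873017
W → negative

1.74875, -82.87302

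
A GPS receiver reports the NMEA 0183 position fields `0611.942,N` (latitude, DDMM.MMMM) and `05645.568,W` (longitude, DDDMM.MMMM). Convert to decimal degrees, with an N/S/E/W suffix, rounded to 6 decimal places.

6.199033° N, 56.759467° W

Latitude: split at 2 digits → 06° and 11.942′; 6 + 11.942/60 = 6.1990333
λ: degrees = first 3 digits = 56, minutes = 45.568; 56 + 45.568/60 = 56.7594667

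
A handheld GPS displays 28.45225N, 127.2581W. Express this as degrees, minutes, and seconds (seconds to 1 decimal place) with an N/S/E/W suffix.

28°27′8.1″ N, 127°15′29.2″ W

Lat: 0.452250° → 27.13500′; 0.13500 × 60 = 8.100″
λ: 0.258100 × 60 = 15.48600′ → 15′, remainder × 60 = 29.160″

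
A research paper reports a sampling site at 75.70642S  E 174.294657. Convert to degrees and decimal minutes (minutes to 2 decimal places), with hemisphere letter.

75° 42.39′ S, 174° 17.68′ E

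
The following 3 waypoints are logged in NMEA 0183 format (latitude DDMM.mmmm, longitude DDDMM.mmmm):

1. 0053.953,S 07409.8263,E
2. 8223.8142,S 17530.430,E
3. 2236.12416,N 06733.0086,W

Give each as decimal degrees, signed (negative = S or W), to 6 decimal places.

1. -0.899217, 74.163772
2. -82.396903, 175.507167
3. 22.602069, -67.550143

Point 1:
  Lat: split at 2 digits → 00° and 53.953′; 0 + 53.953/60 = 0.8992167
  S ⇒ negate
  Lon: split at 3 digits → 074° and 9.8263′; 74 + 9.8263/60 = 74.1637717
  E → positive
Point 2:
  φ: degrees = first 2 digits = 82, minutes = 23.8142; 82 + 23.8142/60 = 82.3969033
  S → negative
  Lon: split at 3 digits → 175° and 30.43′; 175 + 30.43/60 = 175.5071667
  E → positive
Point 3:
  φ: split at 2 digits → 22° and 36.12416′; 22 + 36.12416/60 = 22.6020693
  N → positive
  Lon: split at 3 digits → 067° and 33.0086′; 67 + 33.0086/60 = 67.5501433
  W → negative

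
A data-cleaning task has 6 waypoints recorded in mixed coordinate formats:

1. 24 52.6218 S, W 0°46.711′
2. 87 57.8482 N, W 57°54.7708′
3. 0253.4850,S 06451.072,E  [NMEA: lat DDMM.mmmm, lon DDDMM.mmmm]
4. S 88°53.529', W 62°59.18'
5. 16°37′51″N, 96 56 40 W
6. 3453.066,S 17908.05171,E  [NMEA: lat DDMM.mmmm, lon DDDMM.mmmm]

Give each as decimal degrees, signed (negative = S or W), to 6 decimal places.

Point 1:
  Lat: 24 + 52.6218/60 = 24.8770300
  hemisphere S, so the sign is −
  λ: 46.711′ = 0.778517°; total 0.7785167
  W ⇒ negate
Point 2:
  Latitude: 87 + 57.8482/60 = 87.9641367
  N → positive
  λ: 54.7708′ = 0.912847°; total 57.9128467
  W → negative
Point 3:
  φ: split at 2 digits → 02° and 53.485′; 2 + 53.485/60 = 2.8914167
  S → negative
  λ: degrees = first 3 digits = 64, minutes = 51.072; 64 + 51.072/60 = 64.8512000
  E → positive
Point 4:
  Latitude: 53.529′ = 0.892150°; total 88.8921500
  S → negative
  λ: 59.18′ = 0.986333°; total 62.9863333
  W ⇒ negate
Point 5:
  Lat: 16 + 37/60 + 51/3600 = 16.6308333
  N → positive
  Lon: 96° + 56/60 + 40/3600 = 96 + 0.933333 + 0.011111 = 96.9444444
  hemisphere W, so the sign is −
Point 6:
  Latitude: split at 2 digits → 34° and 53.066′; 34 + 53.066/60 = 34.8844333
  S ⇒ negate
  Longitude: degrees = first 3 digits = 179, minutes = 8.05171; 179 + 8.05171/60 = 179.1341952
  E ⇒ keep positive

1. -24.877030, -0.778517
2. 87.964137, -57.912847
3. -2.891417, 64.851200
4. -88.892150, -62.986333
5. 16.630833, -96.944444
6. -34.884433, 179.134195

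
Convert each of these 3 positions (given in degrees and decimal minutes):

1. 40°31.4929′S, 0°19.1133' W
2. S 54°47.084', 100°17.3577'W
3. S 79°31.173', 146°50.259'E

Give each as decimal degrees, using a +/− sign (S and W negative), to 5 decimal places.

1. -40.52488, -0.31856
2. -54.78473, -100.28930
3. -79.51955, 146.83765

Point 1:
  Lat: 40 + 31.4929/60 = 40.524882
  hemisphere S, so the sign is −
  λ: 0 + 19.1133/60 = 0.318555
  hemisphere W, so the sign is −
Point 2:
  φ: 54 + 47.084/60 = 54.784733
  hemisphere S, so the sign is −
  Lon: 100 + 17.3577/60 = 100.289295
  W → negative
Point 3:
  Latitude: 31.173′ = 0.519550°; total 79.519550
  S ⇒ negate
  λ: 146 + 50.259/60 = 146.837650
  E ⇒ keep positive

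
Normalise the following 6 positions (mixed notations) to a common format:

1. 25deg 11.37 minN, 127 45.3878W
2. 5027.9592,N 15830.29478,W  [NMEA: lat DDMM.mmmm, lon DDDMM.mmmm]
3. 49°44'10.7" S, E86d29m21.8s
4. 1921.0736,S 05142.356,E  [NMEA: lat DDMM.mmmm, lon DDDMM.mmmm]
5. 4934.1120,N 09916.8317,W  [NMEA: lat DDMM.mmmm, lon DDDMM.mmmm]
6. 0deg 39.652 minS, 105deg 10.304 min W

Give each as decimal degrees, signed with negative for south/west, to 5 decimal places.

1. 25.18950, -127.75646
2. 50.46599, -158.50491
3. -49.73631, 86.48939
4. -19.35123, 51.70593
5. 49.56853, -99.28053
6. -0.66087, -105.17173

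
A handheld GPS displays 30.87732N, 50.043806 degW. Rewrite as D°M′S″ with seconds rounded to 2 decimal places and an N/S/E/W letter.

30°52′38.35″ N, 50°02′37.70″ W

φ: whole degrees 30; 52.63920′ → 52′ and 38.3520″
Lon: 0.043806 × 60 = 2.62836′ → 2′, remainder × 60 = 37.7016″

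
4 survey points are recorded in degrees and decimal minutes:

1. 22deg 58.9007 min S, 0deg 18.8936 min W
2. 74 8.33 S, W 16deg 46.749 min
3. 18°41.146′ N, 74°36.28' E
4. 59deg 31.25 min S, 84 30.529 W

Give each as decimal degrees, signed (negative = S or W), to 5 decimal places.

1. -22.98168, -0.31489
2. -74.13883, -16.77915
3. 18.68577, 74.60467
4. -59.52083, -84.50882

Point 1:
  Latitude: 58.9007′ = 0.981678°; total 22.981678
  S ⇒ negate
  Longitude: 18.8936′ = 0.314893°; total 0.314893
  hemisphere W, so the sign is −
Point 2:
  Lat: 74 + 8.33/60 = 74.138833
  hemisphere S, so the sign is −
  λ: 16 + 46.749/60 = 16.779150
  W → negative
Point 3:
  Lat: 41.146′ = 0.685767°; total 18.685767
  N → positive
  λ: 74 + 36.28/60 = 74.604667
  E ⇒ keep positive
Point 4:
  Lat: 31.25′ = 0.520833°; total 59.520833
  S → negative
  Longitude: 30.529′ = 0.508817°; total 84.508817
  hemisphere W, so the sign is −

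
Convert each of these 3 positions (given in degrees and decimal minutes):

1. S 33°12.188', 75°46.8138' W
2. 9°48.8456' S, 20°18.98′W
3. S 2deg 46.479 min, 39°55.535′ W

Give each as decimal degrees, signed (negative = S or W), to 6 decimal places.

Point 1:
  Latitude: 33 + 12.188/60 = 33.2031333
  S → negative
  λ: 46.8138′ = 0.780230°; total 75.7802300
  W ⇒ negate
Point 2:
  Lat: 48.8456′ = 0.814093°; total 9.8140933
  S → negative
  Lon: 20 + 18.98/60 = 20.3163333
  hemisphere W, so the sign is −
Point 3:
  Latitude: 2 + 46.479/60 = 2.7746500
  S ⇒ negate
  λ: 55.535′ = 0.925583°; total 39.9255833
  W → negative

1. -33.203133, -75.780230
2. -9.814093, -20.316333
3. -2.774650, -39.925583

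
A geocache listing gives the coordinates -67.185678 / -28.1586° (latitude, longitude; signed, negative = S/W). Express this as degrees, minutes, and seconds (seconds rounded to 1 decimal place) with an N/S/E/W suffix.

Latitude is negative → S; |value| = 67.185678
Lat: whole degrees 67; 11.14068′ → 11′ and 8.441″
Longitude is negative → W; |value| = 28.158600
Lon: 0.158600° → 9.51600′; 0.51600 × 60 = 30.960″

67°11′8.4″ S, 28°09′31.0″ W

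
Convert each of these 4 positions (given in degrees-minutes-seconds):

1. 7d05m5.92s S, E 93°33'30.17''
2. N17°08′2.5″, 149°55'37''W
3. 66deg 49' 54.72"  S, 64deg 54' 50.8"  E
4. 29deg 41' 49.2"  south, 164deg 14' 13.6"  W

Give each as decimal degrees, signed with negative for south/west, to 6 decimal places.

1. -7.084978, 93.558381
2. 17.134028, -149.926944
3. -66.831867, 64.914111
4. -29.697000, -164.237111

Point 1:
  φ: 5′ + 5.92″ = 5.09867′; 7 + 5.09867/60 = 7.0849778
  S ⇒ negate
  Lon: 93 + 33/60 + 30.17/3600 = 93.5583806
  E ⇒ keep positive
Point 2:
  φ: 17° + 8/60 + 2.5/3600 = 17 + 0.133333 + 0.000694 = 17.1340278
  N → positive
  Longitude: 55′ + 37″ = 55.61667′; 149 + 55.61667/60 = 149.9269444
  hemisphere W, so the sign is −
Point 3:
  Lat: 49′ + 54.72″ = 49.91200′; 66 + 49.91200/60 = 66.8318667
  hemisphere S, so the sign is −
  Longitude: 64 + 54/60 + 50.8/3600 = 64.9141111
  E → positive
Point 4:
  φ: 41′ + 49.2″ = 41.82000′; 29 + 41.82000/60 = 29.6970000
  S → negative
  λ: 164° + 14/60 + 13.6/3600 = 164 + 0.233333 + 0.003778 = 164.2371111
  W → negative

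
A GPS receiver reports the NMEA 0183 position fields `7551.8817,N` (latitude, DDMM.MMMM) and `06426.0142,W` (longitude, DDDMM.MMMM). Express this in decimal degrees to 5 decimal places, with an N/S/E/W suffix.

Latitude: degrees = first 2 digits = 75, minutes = 51.8817; 75 + 51.8817/60 = 75.864695
Longitude: split at 3 digits → 064° and 26.0142′; 64 + 26.0142/60 = 64.433570

75.86470° N, 64.43357° W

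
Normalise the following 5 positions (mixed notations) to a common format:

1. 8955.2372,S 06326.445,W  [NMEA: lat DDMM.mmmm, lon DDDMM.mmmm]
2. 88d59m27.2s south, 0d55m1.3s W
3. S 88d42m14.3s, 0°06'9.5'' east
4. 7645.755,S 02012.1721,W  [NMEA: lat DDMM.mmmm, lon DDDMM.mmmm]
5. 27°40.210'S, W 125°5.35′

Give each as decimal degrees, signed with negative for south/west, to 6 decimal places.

1. -89.920620, -63.440750
2. -88.990889, -0.917028
3. -88.703972, 0.102639
4. -76.762583, -20.202868
5. -27.670167, -125.089167

Point 1:
  φ: degrees = first 2 digits = 89, minutes = 55.2372; 89 + 55.2372/60 = 89.9206200
  hemisphere S, so the sign is −
  Longitude: degrees = first 3 digits = 63, minutes = 26.445; 63 + 26.445/60 = 63.4407500
  W ⇒ negate
Point 2:
  φ: 88 + 59/60 + 27.2/3600 = 88.9908889
  hemisphere S, so the sign is −
  Lon: 0 + 55/60 + 1.3/3600 = 0.9170278
  W ⇒ negate
Point 3:
  Latitude: 88 + 42/60 + 14.3/3600 = 88.7039722
  S → negative
  λ: 0° + 6/60 + 9.5/3600 = 0 + 0.100000 + 0.002639 = 0.1026389
  E → positive
Point 4:
  Latitude: split at 2 digits → 76° and 45.755′; 76 + 45.755/60 = 76.7625833
  S → negative
  λ: split at 3 digits → 020° and 12.1721′; 20 + 12.1721/60 = 20.2028683
  hemisphere W, so the sign is −
Point 5:
  Lat: 40.21′ = 0.670167°; total 27.6701667
  S → negative
  Longitude: 125 + 5.35/60 = 125.0891667
  W → negative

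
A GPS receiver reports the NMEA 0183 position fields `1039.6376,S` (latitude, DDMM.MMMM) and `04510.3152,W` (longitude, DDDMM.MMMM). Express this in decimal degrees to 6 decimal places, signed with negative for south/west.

φ: split at 2 digits → 10° and 39.6376′; 10 + 39.6376/60 = 10.6606267
hemisphere S, so the sign is −
Lon: degrees = first 3 digits = 45, minutes = 10.3152; 45 + 10.3152/60 = 45.1719200
W → negative

-10.660627, -45.171920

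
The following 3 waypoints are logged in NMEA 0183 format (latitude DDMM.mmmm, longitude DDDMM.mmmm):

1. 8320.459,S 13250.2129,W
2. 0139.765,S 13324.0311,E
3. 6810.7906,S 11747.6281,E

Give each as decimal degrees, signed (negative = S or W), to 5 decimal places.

1. -83.34098, -132.83688
2. -1.66275, 133.40052
3. -68.17984, 117.79380

Point 1:
  Lat: degrees = first 2 digits = 83, minutes = 20.459; 83 + 20.459/60 = 83.340983
  S ⇒ negate
  Lon: split at 3 digits → 132° and 50.2129′; 132 + 50.2129/60 = 132.836882
  W → negative
Point 2:
  Latitude: split at 2 digits → 01° and 39.765′; 1 + 39.765/60 = 1.662750
  hemisphere S, so the sign is −
  λ: split at 3 digits → 133° and 24.0311′; 133 + 24.0311/60 = 133.400518
  E → positive
Point 3:
  Latitude: degrees = first 2 digits = 68, minutes = 10.7906; 68 + 10.7906/60 = 68.179843
  hemisphere S, so the sign is −
  Longitude: split at 3 digits → 117° and 47.6281′; 117 + 47.6281/60 = 117.793802
  E → positive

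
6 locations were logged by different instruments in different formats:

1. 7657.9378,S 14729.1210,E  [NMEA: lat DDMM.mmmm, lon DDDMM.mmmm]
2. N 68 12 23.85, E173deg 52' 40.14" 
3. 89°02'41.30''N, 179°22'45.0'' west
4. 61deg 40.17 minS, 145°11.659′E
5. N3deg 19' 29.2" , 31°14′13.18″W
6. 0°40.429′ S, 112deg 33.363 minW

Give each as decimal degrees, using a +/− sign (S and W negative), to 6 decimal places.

1. -76.965630, 147.485350
2. 68.206625, 173.877817
3. 89.044806, -179.379167
4. -61.669500, 145.194317
5. 3.324778, -31.236994
6. -0.673817, -112.556050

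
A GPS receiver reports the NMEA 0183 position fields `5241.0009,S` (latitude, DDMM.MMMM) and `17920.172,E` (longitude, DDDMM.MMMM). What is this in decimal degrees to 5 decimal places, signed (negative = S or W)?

-52.68335, 179.33620

Lat: split at 2 digits → 52° and 41.0009′; 52 + 41.0009/60 = 52.683348
hemisphere S, so the sign is −
λ: degrees = first 3 digits = 179, minutes = 20.172; 179 + 20.172/60 = 179.336200
E → positive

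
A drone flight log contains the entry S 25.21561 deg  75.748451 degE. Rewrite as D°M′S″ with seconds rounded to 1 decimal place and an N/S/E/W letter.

25°12′56.2″ S, 75°44′54.4″ E

Lat: 0.215610 × 60 = 12.93660′ → 12′, remainder × 60 = 56.196″
λ: 0.748451° → 44.90706′; 0.90706 × 60 = 54.424″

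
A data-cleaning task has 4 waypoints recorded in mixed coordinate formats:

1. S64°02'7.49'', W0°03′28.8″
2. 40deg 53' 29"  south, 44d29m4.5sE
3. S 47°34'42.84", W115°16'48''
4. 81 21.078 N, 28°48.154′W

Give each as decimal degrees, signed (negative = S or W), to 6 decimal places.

1. -64.035414, -0.058000
2. -40.891389, 44.484583
3. -47.578567, -115.280000
4. 81.351300, -28.802567

Point 1:
  Latitude: 64° + 2/60 + 7.49/3600 = 64 + 0.033333 + 0.002081 = 64.0354139
  S → negative
  λ: 3′ + 28.8″ = 3.48000′; 0 + 3.48000/60 = 0.0580000
  W ⇒ negate
Point 2:
  Latitude: 53′ + 29″ = 53.48333′; 40 + 53.48333/60 = 40.8913889
  S → negative
  λ: 44 + 29/60 + 4.5/3600 = 44.4845833
  E ⇒ keep positive
Point 3:
  φ: 47° + 34/60 + 42.84/3600 = 47 + 0.566667 + 0.011900 = 47.5785667
  hemisphere S, so the sign is −
  Lon: 115° + 16/60 + 48/3600 = 115 + 0.266667 + 0.013333 = 115.2800000
  W → negative
Point 4:
  Latitude: 21.078′ = 0.351300°; total 81.3513000
  N → positive
  λ: 48.154′ = 0.802567°; total 28.8025667
  W ⇒ negate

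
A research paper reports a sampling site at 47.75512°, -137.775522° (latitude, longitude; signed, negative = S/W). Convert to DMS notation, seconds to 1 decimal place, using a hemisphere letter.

Lat: 0.755120° → 45.30720′; 0.30720 × 60 = 18.432″
Longitude is negative → W; |value| = 137.775522
λ: 0.775522 × 60 = 46.53132′ → 46′, remainder × 60 = 31.879″

47°45′18.4″ N, 137°46′31.9″ W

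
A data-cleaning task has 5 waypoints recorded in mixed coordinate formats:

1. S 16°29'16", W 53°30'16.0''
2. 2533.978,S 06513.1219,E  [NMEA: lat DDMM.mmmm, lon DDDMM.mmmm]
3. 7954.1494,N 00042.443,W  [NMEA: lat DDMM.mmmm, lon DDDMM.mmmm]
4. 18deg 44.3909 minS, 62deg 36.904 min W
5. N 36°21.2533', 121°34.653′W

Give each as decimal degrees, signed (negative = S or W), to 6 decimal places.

Point 1:
  Lat: 16° + 29/60 + 16/3600 = 16 + 0.483333 + 0.004444 = 16.4877778
  S ⇒ negate
  Lon: 53 + 30/60 + 16/3600 = 53.5044444
  W ⇒ negate
Point 2:
  φ: split at 2 digits → 25° and 33.978′; 25 + 33.978/60 = 25.5663000
  S → negative
  Longitude: degrees = first 3 digits = 65, minutes = 13.1219; 65 + 13.1219/60 = 65.2186983
  E ⇒ keep positive
Point 3:
  Lat: split at 2 digits → 79° and 54.1494′; 79 + 54.1494/60 = 79.9024900
  N → positive
  λ: split at 3 digits → 000° and 42.443′; 0 + 42.443/60 = 0.7073833
  W ⇒ negate
Point 4:
  φ: 18 + 44.3909/60 = 18.7398483
  S ⇒ negate
  Lon: 36.904′ = 0.615067°; total 62.6150667
  hemisphere W, so the sign is −
Point 5:
  Latitude: 36 + 21.2533/60 = 36.3542217
  N ⇒ keep positive
  Longitude: 121 + 34.653/60 = 121.5775500
  W → negative

1. -16.487778, -53.504444
2. -25.566300, 65.218698
3. 79.902490, -0.707383
4. -18.739848, -62.615067
5. 36.354222, -121.577550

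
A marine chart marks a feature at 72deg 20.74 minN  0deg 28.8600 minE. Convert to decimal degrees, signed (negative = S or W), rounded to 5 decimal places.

72.34567, 0.48100

Latitude: 72 + 20.74/60 = 72.345667
N ⇒ keep positive
Longitude: 28.86′ = 0.481000°; total 0.481000
E → positive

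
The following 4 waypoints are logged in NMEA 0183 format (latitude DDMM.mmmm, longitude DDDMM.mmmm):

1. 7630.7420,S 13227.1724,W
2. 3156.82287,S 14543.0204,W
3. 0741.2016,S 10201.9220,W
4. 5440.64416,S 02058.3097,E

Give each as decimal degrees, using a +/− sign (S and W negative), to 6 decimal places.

1. -76.512367, -132.452873
2. -31.947048, -145.717007
3. -7.686693, -102.032033
4. -54.677403, 20.971828

Point 1:
  φ: split at 2 digits → 76° and 30.742′; 76 + 30.742/60 = 76.5123667
  S ⇒ negate
  λ: degrees = first 3 digits = 132, minutes = 27.1724; 132 + 27.1724/60 = 132.4528733
  W ⇒ negate
Point 2:
  φ: degrees = first 2 digits = 31, minutes = 56.82287; 31 + 56.82287/60 = 31.9470478
  S → negative
  λ: split at 3 digits → 145° and 43.0204′; 145 + 43.0204/60 = 145.7170067
  hemisphere W, so the sign is −
Point 3:
  φ: degrees = first 2 digits = 7, minutes = 41.2016; 7 + 41.2016/60 = 7.6866933
  S ⇒ negate
  Longitude: degrees = first 3 digits = 102, minutes = 1.922; 102 + 1.922/60 = 102.0320333
  W → negative
Point 4:
  Latitude: degrees = first 2 digits = 54, minutes = 40.64416; 54 + 40.64416/60 = 54.6774027
  S → negative
  Lon: degrees = first 3 digits = 20, minutes = 58.3097; 20 + 58.3097/60 = 20.9718283
  E → positive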